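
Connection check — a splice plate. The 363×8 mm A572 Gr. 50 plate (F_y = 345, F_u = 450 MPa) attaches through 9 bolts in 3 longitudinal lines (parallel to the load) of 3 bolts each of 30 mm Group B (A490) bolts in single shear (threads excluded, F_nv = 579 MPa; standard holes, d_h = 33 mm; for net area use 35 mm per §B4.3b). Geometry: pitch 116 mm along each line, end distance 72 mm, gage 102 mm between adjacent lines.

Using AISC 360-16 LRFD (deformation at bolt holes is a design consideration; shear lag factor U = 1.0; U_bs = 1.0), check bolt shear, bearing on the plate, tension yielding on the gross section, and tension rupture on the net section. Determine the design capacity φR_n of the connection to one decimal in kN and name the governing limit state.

696.6 kN (net-section rupture governs)

Bolt shear: A_b = π(30)²/4 = 706.86 mm². φR_n = 0.75 × 579 × 706.86 × 9 × 1 = 2762.6 kN.
Bearing (8 mm plate, F_u = 450 MPa): end bolts L_c = 72 − 33/2 = 55.5, R_n = min(1.2×55.5×8×450, 2.4×30×8×450) = 239.76 kN/bolt; interior L_c = 116 − 33 = 83, R_n = 259.2 kN/bolt. φR_n = 0.75 × (3×239.76 + 6×259.2) = 1705.9 kN.
Tension yield (gross): A_g = 363×8 = 2904 mm². φR_n = 0.90 × 345 × 2904 = 901.7 kN.
Tension rupture (net): A_n = (363 − 3×35)×8 = 2064 mm² (U = 1.0, A_e = A_n). φR_n = 0.75 × 450 × 2064 = 696.6 kN.
Governing: min(2762.6, 1705.9, 901.7, 696.6) = 696.6 kN → net-section rupture.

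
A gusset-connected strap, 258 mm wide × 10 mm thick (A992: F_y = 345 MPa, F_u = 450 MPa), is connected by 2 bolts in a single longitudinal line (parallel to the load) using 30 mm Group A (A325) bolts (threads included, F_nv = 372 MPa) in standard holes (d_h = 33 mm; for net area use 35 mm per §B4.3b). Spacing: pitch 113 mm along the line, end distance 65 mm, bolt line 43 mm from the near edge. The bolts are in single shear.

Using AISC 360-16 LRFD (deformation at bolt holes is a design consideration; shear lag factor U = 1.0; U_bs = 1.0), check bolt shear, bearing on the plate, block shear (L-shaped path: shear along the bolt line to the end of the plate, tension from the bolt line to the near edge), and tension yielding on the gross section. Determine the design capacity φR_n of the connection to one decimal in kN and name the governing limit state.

Bolt shear: A_b = π(30)²/4 = 706.86 mm². φR_n = 0.75 × 372 × 706.86 × 2 × 1 = 394.4 kN.
Bearing (10 mm plate, F_u = 450 MPa): end bolts L_c = 65 − 33/2 = 48.5, R_n = min(1.2×48.5×10×450, 2.4×30×10×450) = 261.9 kN/bolt; interior L_c = 113 − 33 = 80, R_n = 324 kN/bolt. φR_n = 0.75 × (1×261.9 + 1×324) = 439.4 kN.
Block shear: shear path 1×[65+1×113] = 1×178 mm, A_gv = 1780, A_nv = 1×(178 − 1.5×35)×10 = 1255 mm²; tension to near edge: (43 − 0.5×35)×10 = 255 mm². R_n = min(0.6×450×1255, 0.6×345×1780) + 1.0×450×255 = min(338.85, 368.46) + 114.75 = 453.6 kN. φR_n = 0.75 × 453.6 = 340.2 kN.
Tension yield (gross): A_g = 258×10 = 2580 mm². φR_n = 0.90 × 345 × 2580 = 801.1 kN.
Governing: min(394.4, 439.4, 340.2, 801.1) = 340.2 kN → block shear.

340.2 kN (block shear governs)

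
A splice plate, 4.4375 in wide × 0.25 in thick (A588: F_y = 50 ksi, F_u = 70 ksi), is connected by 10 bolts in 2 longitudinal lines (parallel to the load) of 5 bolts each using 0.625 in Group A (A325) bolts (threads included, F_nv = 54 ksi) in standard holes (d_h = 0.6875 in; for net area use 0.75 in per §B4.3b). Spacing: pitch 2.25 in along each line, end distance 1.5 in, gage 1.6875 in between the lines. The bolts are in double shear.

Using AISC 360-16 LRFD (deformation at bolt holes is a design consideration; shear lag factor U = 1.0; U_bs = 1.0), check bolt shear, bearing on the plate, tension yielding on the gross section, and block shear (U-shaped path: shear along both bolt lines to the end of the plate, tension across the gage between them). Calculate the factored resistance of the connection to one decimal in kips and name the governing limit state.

49.9 kips (gross-section yield governs)

Bolt shear: A_b = π(0.625)²/4 = 0.3068 in². φR_n = 0.75 × 54 × 0.3068 × 10 × 2 = 248.5 kips.
Bearing (0.25 in plate, F_u = 70 ksi): end bolts L_c = 1.5 − 0.6875/2 = 1.15625, R_n = min(1.2×1.15625×0.25×70, 2.4×0.625×0.25×70) = 24.281 kips/bolt; interior L_c = 2.25 − 0.6875 = 1.5625, R_n = 26.25 kips/bolt. φR_n = 0.75 × (2×24.281 + 8×26.25) = 193.9 kips.
Tension yield (gross): A_g = 4.4375×0.25 = 1.1094 in². φR_n = 0.90 × 50 × 1.1094 = 49.9 kips.
Block shear: shear path 2×[1.5+4×2.25] = 2×10.5 in, A_gv = 5.25, A_nv = 2×(10.5 − 4.5×0.75)×0.25 = 3.5625 in²; tension across gage: (1.6875 − 1×0.75)×0.25 = 0.23438 in². R_n = min(0.6×70×3.5625, 0.6×50×5.25) + 1.0×70×0.23438 = min(149.63, 157.5) + 16.407 = 166.04 kips. φR_n = 0.75 × 166.04 = 124.5 kips.
Governing: min(248.5, 193.9, 49.9, 124.5) = 49.9 kips → gross-section yield.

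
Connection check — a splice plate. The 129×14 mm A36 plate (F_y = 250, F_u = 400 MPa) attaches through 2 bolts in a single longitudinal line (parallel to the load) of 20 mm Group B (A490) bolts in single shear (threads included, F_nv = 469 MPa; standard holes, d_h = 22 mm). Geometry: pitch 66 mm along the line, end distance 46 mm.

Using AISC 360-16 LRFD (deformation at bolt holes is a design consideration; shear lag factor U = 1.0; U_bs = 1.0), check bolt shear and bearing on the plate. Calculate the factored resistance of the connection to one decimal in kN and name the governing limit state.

221.0 kN (bolt shear governs)

Bolt shear: A_b = π(20)²/4 = 314.16 mm². φR_n = 0.75 × 469 × 314.16 × 2 × 1 = 221.0 kN.
Bearing (14 mm plate, F_u = 400 MPa): end bolts L_c = 46 − 22/2 = 35, R_n = min(1.2×35×14×400, 2.4×20×14×400) = 235.2 kN/bolt; interior L_c = 66 − 22 = 44, R_n = 268.8 kN/bolt. φR_n = 0.75 × (1×235.2 + 1×268.8) = 378.0 kN.
Governing: min(221.0, 378.0) = 221.0 kN → bolt shear.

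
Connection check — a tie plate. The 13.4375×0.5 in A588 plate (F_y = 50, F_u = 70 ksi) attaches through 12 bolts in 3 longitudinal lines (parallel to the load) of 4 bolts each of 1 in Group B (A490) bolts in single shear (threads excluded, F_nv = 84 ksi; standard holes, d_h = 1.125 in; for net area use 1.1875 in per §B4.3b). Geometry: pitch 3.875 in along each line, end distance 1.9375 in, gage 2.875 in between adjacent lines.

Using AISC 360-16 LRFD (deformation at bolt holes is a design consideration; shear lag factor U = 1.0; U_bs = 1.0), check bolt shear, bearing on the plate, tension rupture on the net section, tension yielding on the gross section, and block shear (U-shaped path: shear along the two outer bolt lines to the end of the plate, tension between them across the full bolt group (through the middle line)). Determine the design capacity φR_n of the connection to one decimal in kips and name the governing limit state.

259.2 kips (net-section rupture governs)

Bolt shear: A_b = π(1)²/4 = 0.7854 in². φR_n = 0.75 × 84 × 0.7854 × 12 × 1 = 593.8 kips.
Bearing (0.5 in plate, F_u = 70 ksi): end bolts L_c = 1.9375 − 1.125/2 = 1.375, R_n = min(1.2×1.375×0.5×70, 2.4×1×0.5×70) = 57.75 kips/bolt; interior L_c = 3.875 − 1.125 = 2.75, R_n = 84 kips/bolt. φR_n = 0.75 × (3×57.75 + 9×84) = 696.9 kips.
Tension rupture (net): A_n = (13.4375 − 3×1.1875)×0.5 = 4.9375 in² (U = 1.0, A_e = A_n). φR_n = 0.75 × 70 × 4.9375 = 259.2 kips.
Tension yield (gross): A_g = 13.4375×0.5 = 6.7188 in². φR_n = 0.90 × 50 × 6.7188 = 302.3 kips.
Block shear: shear path 2×[1.9375+3×3.875] = 2×13.5625 in, A_gv = 13.563, A_nv = 2×(13.5625 − 3.5×1.1875)×0.5 = 9.4063 in²; tension across gage: (5.75 − 2×1.1875)×0.5 = 1.6875 in². R_n = min(0.6×70×9.4063, 0.6×50×13.563) + 1.0×70×1.6875 = min(395.06, 406.89) + 118.13 = 513.19 kips. φR_n = 0.75 × 513.19 = 384.9 kips.
Governing: min(593.8, 696.9, 259.2, 302.3, 384.9) = 259.2 kips → net-section rupture.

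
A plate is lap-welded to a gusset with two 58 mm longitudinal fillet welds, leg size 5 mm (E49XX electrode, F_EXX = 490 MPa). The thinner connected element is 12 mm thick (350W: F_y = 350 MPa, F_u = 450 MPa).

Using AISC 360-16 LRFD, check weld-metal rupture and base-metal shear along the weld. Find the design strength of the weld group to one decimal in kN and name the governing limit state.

Weld metal: throat = 0.707×5 = 3.535 mm, L = 2×58 = 116 mm. φR_n = 0.75 × 0.6 × 490 × 3.535 × 116 = 90.4 kN.
Base metal shear (12 mm plate): yield φR_n = 1.0×0.6×350×12×116 = 292.3 kN; rupture φR_n = 0.75×0.6×450×12×116 = 281.9 kN; take 281.9 kN (rupture).
Governing: min(90.4, 281.9) = 90.4 kN → weld metal.

90.4 kN (weld metal governs)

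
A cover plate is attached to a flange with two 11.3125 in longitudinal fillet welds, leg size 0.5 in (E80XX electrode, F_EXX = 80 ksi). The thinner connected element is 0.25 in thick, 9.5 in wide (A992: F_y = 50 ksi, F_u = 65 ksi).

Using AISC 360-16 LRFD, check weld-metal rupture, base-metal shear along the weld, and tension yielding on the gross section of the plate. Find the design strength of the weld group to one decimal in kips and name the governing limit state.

Weld metal: throat = 0.707×0.5 = 0.3535 in, L = 2×11.3125 = 22.625 in. φR_n = 0.75 × 0.6 × 80 × 0.3535 × 22.625 = 287.9 kips.
Base metal shear (0.25 in plate): yield φR_n = 1.0×0.6×50×0.25×22.625 = 169.7 kips; rupture φR_n = 0.75×0.6×65×0.25×22.625 = 165.4 kips; take 165.4 kips (rupture).
Tension yield (gross): A_g = 9.5×0.25 = 2.375 in². φR_n = 0.90 × 50 × 2.375 = 106.9 kips.
Governing: min(287.9, 165.4, 106.9) = 106.9 kips → gross-section yield.

106.9 kips (gross-section yield governs)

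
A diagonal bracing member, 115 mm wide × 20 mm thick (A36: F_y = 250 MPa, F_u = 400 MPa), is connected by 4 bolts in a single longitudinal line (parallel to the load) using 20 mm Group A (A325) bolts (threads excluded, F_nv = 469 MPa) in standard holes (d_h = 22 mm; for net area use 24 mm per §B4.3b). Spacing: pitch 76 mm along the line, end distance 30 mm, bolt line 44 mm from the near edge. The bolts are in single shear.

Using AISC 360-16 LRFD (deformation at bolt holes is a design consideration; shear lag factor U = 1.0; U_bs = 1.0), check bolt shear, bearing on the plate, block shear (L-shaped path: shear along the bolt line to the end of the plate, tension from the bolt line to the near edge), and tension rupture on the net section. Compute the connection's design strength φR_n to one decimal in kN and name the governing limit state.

Bolt shear: A_b = π(20)²/4 = 314.16 mm². φR_n = 0.75 × 469 × 314.16 × 4 × 1 = 442.0 kN.
Bearing (20 mm plate, F_u = 400 MPa): end bolts L_c = 30 − 22/2 = 19, R_n = min(1.2×19×20×400, 2.4×20×20×400) = 182.4 kN/bolt; interior L_c = 76 − 22 = 54, R_n = 384 kN/bolt. φR_n = 0.75 × (1×182.4 + 3×384) = 1000.8 kN.
Block shear: shear path 1×[30+3×76] = 1×258 mm, A_gv = 5160, A_nv = 1×(258 − 3.5×24)×20 = 3480 mm²; tension to near edge: (44 − 0.5×24)×20 = 640 mm². R_n = min(0.6×400×3480, 0.6×250×5160) + 1.0×400×640 = min(835.2, 774) + 256 = 1030 kN. φR_n = 0.75 × 1030 = 772.5 kN.
Tension rupture (net): A_n = (115 − 1×24)×20 = 1820 mm² (U = 1.0, A_e = A_n). φR_n = 0.75 × 400 × 1820 = 546.0 kN.
Governing: min(442.0, 1000.8, 772.5, 546.0) = 442.0 kN → bolt shear.

442.0 kN (bolt shear governs)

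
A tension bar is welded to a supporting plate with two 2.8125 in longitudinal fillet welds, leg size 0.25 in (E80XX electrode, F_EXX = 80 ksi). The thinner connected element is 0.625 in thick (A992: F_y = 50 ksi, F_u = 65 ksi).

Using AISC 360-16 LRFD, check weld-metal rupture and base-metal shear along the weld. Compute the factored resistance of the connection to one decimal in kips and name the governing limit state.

Weld metal: throat = 0.707×0.25 = 0.17675 in, L = 2×2.8125 = 5.625 in. φR_n = 0.75 × 0.6 × 80 × 0.17675 × 5.625 = 35.8 kips.
Base metal shear (0.625 in plate): yield φR_n = 1.0×0.6×50×0.625×5.625 = 105.5 kips; rupture φR_n = 0.75×0.6×65×0.625×5.625 = 102.8 kips; take 102.8 kips (rupture).
Governing: min(35.8, 102.8) = 35.8 kips → weld metal.

35.8 kips (weld metal governs)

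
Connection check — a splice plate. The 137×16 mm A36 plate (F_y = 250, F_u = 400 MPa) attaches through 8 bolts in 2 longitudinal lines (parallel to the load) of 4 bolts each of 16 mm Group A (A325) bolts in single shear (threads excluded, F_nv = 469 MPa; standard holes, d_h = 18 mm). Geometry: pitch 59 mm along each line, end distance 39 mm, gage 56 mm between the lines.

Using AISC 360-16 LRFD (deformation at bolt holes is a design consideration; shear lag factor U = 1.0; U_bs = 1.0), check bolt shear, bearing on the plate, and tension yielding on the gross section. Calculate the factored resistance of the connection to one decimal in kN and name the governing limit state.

493.2 kN (gross-section yield governs)

Bolt shear: A_b = π(16)²/4 = 201.06 mm². φR_n = 0.75 × 469 × 201.06 × 8 × 1 = 565.8 kN.
Bearing (16 mm plate, F_u = 400 MPa): end bolts L_c = 39 − 18/2 = 30, R_n = min(1.2×30×16×400, 2.4×16×16×400) = 230.4 kN/bolt; interior L_c = 59 − 18 = 41, R_n = 245.76 kN/bolt. φR_n = 0.75 × (2×230.4 + 6×245.76) = 1451.5 kN.
Tension yield (gross): A_g = 137×16 = 2192 mm². φR_n = 0.90 × 250 × 2192 = 493.2 kN.
Governing: min(565.8, 1451.5, 493.2) = 493.2 kN → gross-section yield.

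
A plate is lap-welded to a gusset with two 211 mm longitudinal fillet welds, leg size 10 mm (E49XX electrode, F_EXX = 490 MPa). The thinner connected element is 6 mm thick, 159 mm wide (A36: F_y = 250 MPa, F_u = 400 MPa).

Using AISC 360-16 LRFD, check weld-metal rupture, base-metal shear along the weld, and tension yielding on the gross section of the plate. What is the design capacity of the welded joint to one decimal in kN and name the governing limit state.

214.7 kN (gross-section yield governs)

Weld metal: throat = 0.707×10 = 7.07 mm, L = 2×211 = 422 mm. φR_n = 0.75 × 0.6 × 490 × 7.07 × 422 = 657.9 kN.
Base metal shear (6 mm plate): yield φR_n = 1.0×0.6×250×6×422 = 379.8 kN; rupture φR_n = 0.75×0.6×400×6×422 = 455.8 kN; take 379.8 kN (yield).
Tension yield (gross): A_g = 159×6 = 954 mm². φR_n = 0.90 × 250 × 954 = 214.7 kN.
Governing: min(657.9, 379.8, 214.7) = 214.7 kN → gross-section yield.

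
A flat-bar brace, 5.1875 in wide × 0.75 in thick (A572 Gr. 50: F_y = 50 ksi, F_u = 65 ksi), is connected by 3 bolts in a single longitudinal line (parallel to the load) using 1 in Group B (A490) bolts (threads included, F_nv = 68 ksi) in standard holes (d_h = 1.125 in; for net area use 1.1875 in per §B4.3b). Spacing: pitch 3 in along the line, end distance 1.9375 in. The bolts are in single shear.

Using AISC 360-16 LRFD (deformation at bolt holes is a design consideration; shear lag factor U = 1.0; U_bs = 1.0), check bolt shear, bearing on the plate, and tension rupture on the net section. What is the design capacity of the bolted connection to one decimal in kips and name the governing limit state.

120.2 kips (bolt shear governs)

Bolt shear: A_b = π(1)²/4 = 0.7854 in². φR_n = 0.75 × 68 × 0.7854 × 3 × 1 = 120.2 kips.
Bearing (0.75 in plate, F_u = 65 ksi): end bolts L_c = 1.9375 − 1.125/2 = 1.375, R_n = min(1.2×1.375×0.75×65, 2.4×1×0.75×65) = 80.438 kips/bolt; interior L_c = 3 − 1.125 = 1.875, R_n = 109.69 kips/bolt. φR_n = 0.75 × (1×80.438 + 2×109.69) = 224.9 kips.
Tension rupture (net): A_n = (5.1875 − 1×1.1875)×0.75 = 3 in² (U = 1.0, A_e = A_n). φR_n = 0.75 × 65 × 3 = 146.3 kips.
Governing: min(120.2, 224.9, 146.3) = 120.2 kips → bolt shear.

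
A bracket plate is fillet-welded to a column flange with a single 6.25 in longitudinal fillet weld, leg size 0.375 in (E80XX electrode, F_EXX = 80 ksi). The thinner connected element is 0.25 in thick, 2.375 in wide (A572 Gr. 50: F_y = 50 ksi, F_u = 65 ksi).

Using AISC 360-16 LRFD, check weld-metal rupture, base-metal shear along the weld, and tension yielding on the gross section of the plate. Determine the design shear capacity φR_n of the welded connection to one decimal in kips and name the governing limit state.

Weld metal: throat = 0.707×0.375 = 0.26513 in, L = 6.25 in. φR_n = 0.75 × 0.6 × 80 × 0.26513 × 6.25 = 59.7 kips.
Base metal shear (0.25 in plate): yield φR_n = 1.0×0.6×50×0.25×6.25 = 46.9 kips; rupture φR_n = 0.75×0.6×65×0.25×6.25 = 45.7 kips; take 45.7 kips (rupture).
Tension yield (gross): A_g = 2.375×0.25 = 0.59375 in². φR_n = 0.90 × 50 × 0.59375 = 26.7 kips.
Governing: min(59.7, 45.7, 26.7) = 26.7 kips → gross-section yield.

26.7 kips (gross-section yield governs)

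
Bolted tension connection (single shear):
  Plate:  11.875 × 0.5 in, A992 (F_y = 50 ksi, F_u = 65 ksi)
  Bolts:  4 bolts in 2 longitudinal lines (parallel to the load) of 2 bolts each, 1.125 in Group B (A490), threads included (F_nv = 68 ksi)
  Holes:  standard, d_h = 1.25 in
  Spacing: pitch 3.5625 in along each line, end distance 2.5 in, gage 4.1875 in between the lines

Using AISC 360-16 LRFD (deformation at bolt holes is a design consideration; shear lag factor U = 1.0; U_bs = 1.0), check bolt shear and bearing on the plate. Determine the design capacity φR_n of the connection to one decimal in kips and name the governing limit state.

202.8 kips (bolt shear governs)

Bolt shear: A_b = π(1.125)²/4 = 0.99402 in². φR_n = 0.75 × 68 × 0.99402 × 4 × 1 = 202.8 kips.
Bearing (0.5 in plate, F_u = 65 ksi): end bolts L_c = 2.5 − 1.25/2 = 1.875, R_n = min(1.2×1.875×0.5×65, 2.4×1.125×0.5×65) = 73.125 kips/bolt; interior L_c = 3.5625 − 1.25 = 2.3125, R_n = 87.75 kips/bolt. φR_n = 0.75 × (2×73.125 + 2×87.75) = 241.3 kips.
Governing: min(202.8, 241.3) = 202.8 kips → bolt shear.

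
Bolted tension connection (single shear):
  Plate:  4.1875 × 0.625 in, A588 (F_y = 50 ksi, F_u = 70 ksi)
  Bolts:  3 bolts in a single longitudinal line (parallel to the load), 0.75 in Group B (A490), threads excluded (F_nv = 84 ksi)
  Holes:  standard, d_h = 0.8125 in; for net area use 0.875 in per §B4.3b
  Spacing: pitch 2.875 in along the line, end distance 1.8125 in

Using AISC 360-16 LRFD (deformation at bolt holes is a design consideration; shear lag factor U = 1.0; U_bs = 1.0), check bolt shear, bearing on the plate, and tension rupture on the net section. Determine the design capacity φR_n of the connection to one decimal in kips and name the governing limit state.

83.5 kips (bolt shear governs)

Bolt shear: A_b = π(0.75)²/4 = 0.44179 in². φR_n = 0.75 × 84 × 0.44179 × 3 × 1 = 83.5 kips.
Bearing (0.625 in plate, F_u = 70 ksi): end bolts L_c = 1.8125 − 0.8125/2 = 1.40625, R_n = min(1.2×1.40625×0.625×70, 2.4×0.75×0.625×70) = 73.828 kips/bolt; interior L_c = 2.875 − 0.8125 = 2.0625, R_n = 78.75 kips/bolt. φR_n = 0.75 × (1×73.828 + 2×78.75) = 173.5 kips.
Tension rupture (net): A_n = (4.1875 − 1×0.875)×0.625 = 2.0703 in² (U = 1.0, A_e = A_n). φR_n = 0.75 × 70 × 2.0703 = 108.7 kips.
Governing: min(83.5, 173.5, 108.7) = 83.5 kips → bolt shear.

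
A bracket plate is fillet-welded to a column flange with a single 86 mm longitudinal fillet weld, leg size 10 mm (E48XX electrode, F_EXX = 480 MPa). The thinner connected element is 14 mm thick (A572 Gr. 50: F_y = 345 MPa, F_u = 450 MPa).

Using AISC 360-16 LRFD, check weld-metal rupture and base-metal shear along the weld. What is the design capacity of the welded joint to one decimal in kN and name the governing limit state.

Weld metal: throat = 0.707×10 = 7.07 mm, L = 86 mm. φR_n = 0.75 × 0.6 × 480 × 7.07 × 86 = 131.3 kN.
Base metal shear (14 mm plate): yield φR_n = 1.0×0.6×345×14×86 = 249.2 kN; rupture φR_n = 0.75×0.6×450×14×86 = 243.8 kN; take 243.8 kN (rupture).
Governing: min(131.3, 243.8) = 131.3 kN → weld metal.

131.3 kN (weld metal governs)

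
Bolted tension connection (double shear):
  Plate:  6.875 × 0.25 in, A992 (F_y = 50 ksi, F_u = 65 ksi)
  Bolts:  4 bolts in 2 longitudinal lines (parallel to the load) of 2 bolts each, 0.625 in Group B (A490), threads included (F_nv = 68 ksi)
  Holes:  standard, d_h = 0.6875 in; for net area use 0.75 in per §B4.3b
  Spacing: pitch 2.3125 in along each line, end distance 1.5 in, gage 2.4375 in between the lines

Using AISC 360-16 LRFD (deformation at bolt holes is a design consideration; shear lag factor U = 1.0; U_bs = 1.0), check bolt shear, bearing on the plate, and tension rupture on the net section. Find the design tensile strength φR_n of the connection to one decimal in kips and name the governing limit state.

65.5 kips (net-section rupture governs)

Bolt shear: A_b = π(0.625)²/4 = 0.3068 in². φR_n = 0.75 × 68 × 0.3068 × 4 × 2 = 125.2 kips.
Bearing (0.25 in plate, F_u = 65 ksi): end bolts L_c = 1.5 − 0.6875/2 = 1.15625, R_n = min(1.2×1.15625×0.25×65, 2.4×0.625×0.25×65) = 22.547 kips/bolt; interior L_c = 2.3125 − 0.6875 = 1.625, R_n = 24.375 kips/bolt. φR_n = 0.75 × (2×22.547 + 2×24.375) = 70.4 kips.
Tension rupture (net): A_n = (6.875 − 2×0.75)×0.25 = 1.3438 in² (U = 1.0, A_e = A_n). φR_n = 0.75 × 65 × 1.3438 = 65.5 kips.
Governing: min(125.2, 70.4, 65.5) = 65.5 kips → net-section rupture.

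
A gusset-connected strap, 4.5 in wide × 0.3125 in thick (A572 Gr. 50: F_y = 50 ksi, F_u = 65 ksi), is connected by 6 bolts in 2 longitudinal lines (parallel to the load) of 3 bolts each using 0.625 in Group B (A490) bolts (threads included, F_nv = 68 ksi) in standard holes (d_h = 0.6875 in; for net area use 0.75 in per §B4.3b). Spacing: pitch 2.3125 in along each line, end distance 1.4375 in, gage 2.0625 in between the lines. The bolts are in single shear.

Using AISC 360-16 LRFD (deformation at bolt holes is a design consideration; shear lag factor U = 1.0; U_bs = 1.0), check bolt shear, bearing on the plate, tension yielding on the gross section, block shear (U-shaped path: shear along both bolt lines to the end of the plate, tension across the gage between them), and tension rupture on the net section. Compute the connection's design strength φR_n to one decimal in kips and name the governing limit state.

45.7 kips (net-section rupture governs)

Bolt shear: A_b = π(0.625)²/4 = 0.3068 in². φR_n = 0.75 × 68 × 0.3068 × 6 × 1 = 93.9 kips.
Bearing (0.3125 in plate, F_u = 65 ksi): end bolts L_c = 1.4375 − 0.6875/2 = 1.09375, R_n = min(1.2×1.09375×0.3125×65, 2.4×0.625×0.3125×65) = 26.66 kips/bolt; interior L_c = 2.3125 − 0.6875 = 1.625, R_n = 30.469 kips/bolt. φR_n = 0.75 × (2×26.66 + 4×30.469) = 131.4 kips.
Tension yield (gross): A_g = 4.5×0.3125 = 1.4063 in². φR_n = 0.90 × 50 × 1.4063 = 63.3 kips.
Block shear: shear path 2×[1.4375+2×2.3125] = 2×6.0625 in, A_gv = 3.7891, A_nv = 2×(6.0625 − 2.5×0.75)×0.3125 = 2.6172 in²; tension across gage: (2.0625 − 1×0.75)×0.3125 = 0.41016 in². R_n = min(0.6×65×2.6172, 0.6×50×3.7891) + 1.0×65×0.41016 = min(102.07, 113.67) + 26.66 = 128.73 kips. φR_n = 0.75 × 128.73 = 96.5 kips.
Tension rupture (net): A_n = (4.5 − 2×0.75)×0.3125 = 0.9375 in² (U = 1.0, A_e = A_n). φR_n = 0.75 × 65 × 0.9375 = 45.7 kips.
Governing: min(93.9, 131.4, 63.3, 96.5, 45.7) = 45.7 kips → net-section rupture.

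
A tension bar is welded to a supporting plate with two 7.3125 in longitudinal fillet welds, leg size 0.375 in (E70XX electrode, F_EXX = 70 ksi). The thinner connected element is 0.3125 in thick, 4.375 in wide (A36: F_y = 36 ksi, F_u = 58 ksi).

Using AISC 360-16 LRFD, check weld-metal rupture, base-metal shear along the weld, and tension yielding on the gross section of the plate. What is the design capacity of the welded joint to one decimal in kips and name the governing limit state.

44.3 kips (gross-section yield governs)

Weld metal: throat = 0.707×0.375 = 0.26513 in, L = 2×7.3125 = 14.625 in. φR_n = 0.75 × 0.6 × 70 × 0.26513 × 14.625 = 122.1 kips.
Base metal shear (0.3125 in plate): yield φR_n = 1.0×0.6×36×0.3125×14.625 = 98.7 kips; rupture φR_n = 0.75×0.6×58×0.3125×14.625 = 119.3 kips; take 98.7 kips (yield).
Tension yield (gross): A_g = 4.375×0.3125 = 1.3672 in². φR_n = 0.90 × 36 × 1.3672 = 44.3 kips.
Governing: min(122.1, 98.7, 44.3) = 44.3 kips → gross-section yield.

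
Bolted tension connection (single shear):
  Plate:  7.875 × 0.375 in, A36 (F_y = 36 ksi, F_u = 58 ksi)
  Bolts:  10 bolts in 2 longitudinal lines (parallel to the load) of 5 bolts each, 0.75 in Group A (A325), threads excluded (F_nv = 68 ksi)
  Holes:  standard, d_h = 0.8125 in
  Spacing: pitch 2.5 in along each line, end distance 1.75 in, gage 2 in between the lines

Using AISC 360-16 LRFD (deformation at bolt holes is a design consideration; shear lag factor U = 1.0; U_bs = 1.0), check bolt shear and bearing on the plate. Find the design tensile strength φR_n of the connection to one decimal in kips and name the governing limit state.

Bolt shear: A_b = π(0.75)²/4 = 0.44179 in². φR_n = 0.75 × 68 × 0.44179 × 10 × 1 = 225.3 kips.
Bearing (0.375 in plate, F_u = 58 ksi): end bolts L_c = 1.75 − 0.8125/2 = 1.34375, R_n = min(1.2×1.34375×0.375×58, 2.4×0.75×0.375×58) = 35.072 kips/bolt; interior L_c = 2.5 − 0.8125 = 1.6875, R_n = 39.15 kips/bolt. φR_n = 0.75 × (2×35.072 + 8×39.15) = 287.5 kips.
Governing: min(225.3, 287.5) = 225.3 kips → bolt shear.

225.3 kips (bolt shear governs)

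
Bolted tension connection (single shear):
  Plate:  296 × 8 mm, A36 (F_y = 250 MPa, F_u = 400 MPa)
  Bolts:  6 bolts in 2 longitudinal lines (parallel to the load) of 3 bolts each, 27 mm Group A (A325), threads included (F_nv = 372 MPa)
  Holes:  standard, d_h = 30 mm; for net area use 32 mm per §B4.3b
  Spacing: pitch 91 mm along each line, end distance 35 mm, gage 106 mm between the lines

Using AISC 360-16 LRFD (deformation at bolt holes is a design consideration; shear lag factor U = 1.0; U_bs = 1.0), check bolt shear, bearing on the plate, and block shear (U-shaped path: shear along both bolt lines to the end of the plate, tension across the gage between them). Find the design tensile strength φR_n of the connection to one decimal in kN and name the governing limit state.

Bolt shear: A_b = π(27)²/4 = 572.56 mm². φR_n = 0.75 × 372 × 572.56 × 6 × 1 = 958.5 kN.
Bearing (8 mm plate, F_u = 400 MPa): end bolts L_c = 35 − 30/2 = 20, R_n = min(1.2×20×8×400, 2.4×27×8×400) = 76.8 kN/bolt; interior L_c = 91 − 30 = 61, R_n = 207.36 kN/bolt. φR_n = 0.75 × (2×76.8 + 4×207.36) = 737.3 kN.
Block shear: shear path 2×[35+2×91] = 2×217 mm, A_gv = 3472, A_nv = 2×(217 − 2.5×32)×8 = 2192 mm²; tension across gage: (106 − 1×32)×8 = 592 mm². R_n = min(0.6×400×2192, 0.6×250×3472) + 1.0×400×592 = min(526.08, 520.8) + 236.8 = 757.6 kN. φR_n = 0.75 × 757.6 = 568.2 kN.
Governing: min(958.5, 737.3, 568.2) = 568.2 kN → block shear.

568.2 kN (block shear governs)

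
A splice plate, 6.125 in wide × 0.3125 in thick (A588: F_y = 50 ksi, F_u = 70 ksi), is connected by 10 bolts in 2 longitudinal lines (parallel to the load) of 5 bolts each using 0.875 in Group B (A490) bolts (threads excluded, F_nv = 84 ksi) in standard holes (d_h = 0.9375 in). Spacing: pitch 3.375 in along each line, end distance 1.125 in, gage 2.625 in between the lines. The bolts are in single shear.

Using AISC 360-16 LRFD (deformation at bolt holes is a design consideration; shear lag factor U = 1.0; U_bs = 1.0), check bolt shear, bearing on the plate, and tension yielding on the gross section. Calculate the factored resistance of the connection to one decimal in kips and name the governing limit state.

Bolt shear: A_b = π(0.875)²/4 = 0.60132 in². φR_n = 0.75 × 84 × 0.60132 × 10 × 1 = 378.8 kips.
Bearing (0.3125 in plate, F_u = 70 ksi): end bolts L_c = 1.125 − 0.9375/2 = 0.65625, R_n = min(1.2×0.65625×0.3125×70, 2.4×0.875×0.3125×70) = 17.227 kips/bolt; interior L_c = 3.375 − 0.9375 = 2.4375, R_n = 45.938 kips/bolt. φR_n = 0.75 × (2×17.227 + 8×45.938) = 301.5 kips.
Tension yield (gross): A_g = 6.125×0.3125 = 1.9141 in². φR_n = 0.90 × 50 × 1.9141 = 86.1 kips.
Governing: min(378.8, 301.5, 86.1) = 86.1 kips → gross-section yield.

86.1 kips (gross-section yield governs)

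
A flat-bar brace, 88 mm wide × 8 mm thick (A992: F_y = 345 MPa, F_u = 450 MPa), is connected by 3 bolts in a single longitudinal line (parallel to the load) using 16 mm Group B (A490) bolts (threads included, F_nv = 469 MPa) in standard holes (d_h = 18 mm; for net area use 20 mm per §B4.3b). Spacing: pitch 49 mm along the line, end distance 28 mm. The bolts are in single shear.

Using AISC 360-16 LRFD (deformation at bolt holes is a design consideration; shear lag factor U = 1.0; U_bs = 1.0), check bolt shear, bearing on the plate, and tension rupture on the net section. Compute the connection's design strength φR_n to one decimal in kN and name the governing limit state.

Bolt shear: A_b = π(16)²/4 = 201.06 mm². φR_n = 0.75 × 469 × 201.06 × 3 × 1 = 212.2 kN.
Bearing (8 mm plate, F_u = 450 MPa): end bolts L_c = 28 − 18/2 = 19, R_n = min(1.2×19×8×450, 2.4×16×8×450) = 82.08 kN/bolt; interior L_c = 49 − 18 = 31, R_n = 133.92 kN/bolt. φR_n = 0.75 × (1×82.08 + 2×133.92) = 262.4 kN.
Tension rupture (net): A_n = (88 − 1×20)×8 = 544 mm² (U = 1.0, A_e = A_n). φR_n = 0.75 × 450 × 544 = 183.6 kN.
Governing: min(212.2, 262.4, 183.6) = 183.6 kN → net-section rupture.

183.6 kN (net-section rupture governs)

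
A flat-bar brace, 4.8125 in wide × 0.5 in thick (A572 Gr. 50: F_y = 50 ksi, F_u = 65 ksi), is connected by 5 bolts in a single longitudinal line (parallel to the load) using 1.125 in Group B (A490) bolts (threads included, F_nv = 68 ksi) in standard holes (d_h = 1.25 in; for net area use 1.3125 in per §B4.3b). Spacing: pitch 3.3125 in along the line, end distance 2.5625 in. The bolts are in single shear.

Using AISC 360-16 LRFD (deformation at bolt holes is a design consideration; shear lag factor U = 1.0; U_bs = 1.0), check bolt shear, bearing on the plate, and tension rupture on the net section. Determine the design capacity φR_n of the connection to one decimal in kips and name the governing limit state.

Bolt shear: A_b = π(1.125)²/4 = 0.99402 in². φR_n = 0.75 × 68 × 0.99402 × 5 × 1 = 253.5 kips.
Bearing (0.5 in plate, F_u = 65 ksi): end bolts L_c = 2.5625 − 1.25/2 = 1.9375, R_n = min(1.2×1.9375×0.5×65, 2.4×1.125×0.5×65) = 75.563 kips/bolt; interior L_c = 3.3125 − 1.25 = 2.0625, R_n = 80.438 kips/bolt. φR_n = 0.75 × (1×75.563 + 4×80.438) = 298.0 kips.
Tension rupture (net): A_n = (4.8125 − 1×1.3125)×0.5 = 1.75 in² (U = 1.0, A_e = A_n). φR_n = 0.75 × 65 × 1.75 = 85.3 kips.
Governing: min(253.5, 298.0, 85.3) = 85.3 kips → net-section rupture.

85.3 kips (net-section rupture governs)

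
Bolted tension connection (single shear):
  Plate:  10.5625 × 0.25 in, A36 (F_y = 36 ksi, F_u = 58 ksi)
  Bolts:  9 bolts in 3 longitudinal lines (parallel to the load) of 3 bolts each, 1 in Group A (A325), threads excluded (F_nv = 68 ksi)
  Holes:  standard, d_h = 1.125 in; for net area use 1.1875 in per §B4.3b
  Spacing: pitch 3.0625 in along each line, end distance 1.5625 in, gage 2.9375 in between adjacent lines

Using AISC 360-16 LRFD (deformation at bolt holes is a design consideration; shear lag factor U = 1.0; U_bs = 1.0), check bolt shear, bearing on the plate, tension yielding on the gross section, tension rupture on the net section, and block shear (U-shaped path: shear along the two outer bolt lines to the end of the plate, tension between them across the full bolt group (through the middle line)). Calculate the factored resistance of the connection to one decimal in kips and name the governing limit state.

Bolt shear: A_b = π(1)²/4 = 0.7854 in². φR_n = 0.75 × 68 × 0.7854 × 9 × 1 = 360.5 kips.
Bearing (0.25 in plate, F_u = 58 ksi): end bolts L_c = 1.5625 − 1.125/2 = 1, R_n = min(1.2×1×0.25×58, 2.4×1×0.25×58) = 17.4 kips/bolt; interior L_c = 3.0625 − 1.125 = 1.9375, R_n = 33.713 kips/bolt. φR_n = 0.75 × (3×17.4 + 6×33.713) = 190.9 kips.
Tension yield (gross): A_g = 10.5625×0.25 = 2.6406 in². φR_n = 0.90 × 36 × 2.6406 = 85.6 kips.
Tension rupture (net): A_n = (10.5625 − 3×1.1875)×0.25 = 1.75 in² (U = 1.0, A_e = A_n). φR_n = 0.75 × 58 × 1.75 = 76.1 kips.
Block shear: shear path 2×[1.5625+2×3.0625] = 2×7.6875 in, A_gv = 3.8438, A_nv = 2×(7.6875 − 2.5×1.1875)×0.25 = 2.3594 in²; tension across gage: (5.875 − 2×1.1875)×0.25 = 0.875 in². R_n = min(0.6×58×2.3594, 0.6×36×3.8438) + 1.0×58×0.875 = min(82.107, 83.026) + 50.75 = 132.86 kips. φR_n = 0.75 × 132.86 = 99.6 kips.
Governing: min(360.5, 190.9, 85.6, 76.1, 99.6) = 76.1 kips → net-section rupture.

76.1 kips (net-section rupture governs)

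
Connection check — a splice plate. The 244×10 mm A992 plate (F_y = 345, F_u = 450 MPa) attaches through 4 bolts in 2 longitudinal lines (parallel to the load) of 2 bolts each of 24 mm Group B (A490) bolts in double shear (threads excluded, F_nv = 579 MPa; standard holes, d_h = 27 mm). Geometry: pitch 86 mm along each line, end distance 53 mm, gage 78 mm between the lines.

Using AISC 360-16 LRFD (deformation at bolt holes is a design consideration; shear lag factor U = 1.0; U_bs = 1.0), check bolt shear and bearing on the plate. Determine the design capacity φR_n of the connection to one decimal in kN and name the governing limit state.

708.8 kN (bearing governs)

Bolt shear: A_b = π(24)²/4 = 452.39 mm². φR_n = 0.75 × 579 × 452.39 × 4 × 2 = 1571.6 kN.
Bearing (10 mm plate, F_u = 450 MPa): end bolts L_c = 53 − 27/2 = 39.5, R_n = min(1.2×39.5×10×450, 2.4×24×10×450) = 213.3 kN/bolt; interior L_c = 86 − 27 = 59, R_n = 259.2 kN/bolt. φR_n = 0.75 × (2×213.3 + 2×259.2) = 708.8 kN.
Governing: min(1571.6, 708.8) = 708.8 kN → bearing.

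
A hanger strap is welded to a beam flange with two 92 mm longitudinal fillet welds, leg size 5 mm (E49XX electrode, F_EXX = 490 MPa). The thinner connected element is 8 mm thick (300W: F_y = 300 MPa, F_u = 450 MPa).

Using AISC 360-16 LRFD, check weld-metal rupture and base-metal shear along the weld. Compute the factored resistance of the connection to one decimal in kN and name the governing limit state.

143.4 kN (weld metal governs)

Weld metal: throat = 0.707×5 = 3.535 mm, L = 2×92 = 184 mm. φR_n = 0.75 × 0.6 × 490 × 3.535 × 184 = 143.4 kN.
Base metal shear (8 mm plate): yield φR_n = 1.0×0.6×300×8×184 = 265.0 kN; rupture φR_n = 0.75×0.6×450×8×184 = 298.1 kN; take 265.0 kN (yield).
Governing: min(143.4, 265.0) = 143.4 kN → weld metal.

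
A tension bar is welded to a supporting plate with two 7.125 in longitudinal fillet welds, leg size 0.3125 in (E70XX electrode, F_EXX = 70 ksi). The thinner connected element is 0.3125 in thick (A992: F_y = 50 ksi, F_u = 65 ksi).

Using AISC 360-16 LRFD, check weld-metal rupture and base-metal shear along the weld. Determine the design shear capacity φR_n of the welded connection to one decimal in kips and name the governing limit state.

Weld metal: throat = 0.707×0.3125 = 0.22094 in, L = 2×7.125 = 14.25 in. φR_n = 0.75 × 0.6 × 70 × 0.22094 × 14.25 = 99.2 kips.
Base metal shear (0.3125 in plate): yield φR_n = 1.0×0.6×50×0.3125×14.25 = 133.6 kips; rupture φR_n = 0.75×0.6×65×0.3125×14.25 = 130.3 kips; take 130.3 kips (rupture).
Governing: min(99.2, 130.3) = 99.2 kips → weld metal.

99.2 kips (weld metal governs)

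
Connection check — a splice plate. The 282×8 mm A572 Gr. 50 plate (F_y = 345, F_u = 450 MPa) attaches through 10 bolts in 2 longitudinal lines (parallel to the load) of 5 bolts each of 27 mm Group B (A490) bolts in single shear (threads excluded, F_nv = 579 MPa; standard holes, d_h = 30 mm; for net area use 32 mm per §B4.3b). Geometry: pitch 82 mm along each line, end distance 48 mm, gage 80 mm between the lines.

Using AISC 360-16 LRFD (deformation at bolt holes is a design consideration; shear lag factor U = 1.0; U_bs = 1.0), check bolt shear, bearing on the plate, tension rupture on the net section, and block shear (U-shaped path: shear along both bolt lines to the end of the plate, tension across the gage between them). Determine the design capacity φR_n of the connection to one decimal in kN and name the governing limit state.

588.6 kN (net-section rupture governs)

Bolt shear: A_b = π(27)²/4 = 572.56 mm². φR_n = 0.75 × 579 × 572.56 × 10 × 1 = 2486.3 kN.
Bearing (8 mm plate, F_u = 450 MPa): end bolts L_c = 48 − 30/2 = 33, R_n = min(1.2×33×8×450, 2.4×27×8×450) = 142.56 kN/bolt; interior L_c = 82 − 30 = 52, R_n = 224.64 kN/bolt. φR_n = 0.75 × (2×142.56 + 8×224.64) = 1561.7 kN.
Tension rupture (net): A_n = (282 − 2×32)×8 = 1744 mm² (U = 1.0, A_e = A_n). φR_n = 0.75 × 450 × 1744 = 588.6 kN.
Block shear: shear path 2×[48+4×82] = 2×376 mm, A_gv = 6016, A_nv = 2×(376 − 4.5×32)×8 = 3712 mm²; tension across gage: (80 − 1×32)×8 = 384 mm². R_n = min(0.6×450×3712, 0.6×345×6016) + 1.0×450×384 = min(1002.2, 1245.3) + 172.8 = 1175 kN. φR_n = 0.75 × 1175 = 881.3 kN.
Governing: min(2486.3, 1561.7, 588.6, 881.3) = 588.6 kN → net-section rupture.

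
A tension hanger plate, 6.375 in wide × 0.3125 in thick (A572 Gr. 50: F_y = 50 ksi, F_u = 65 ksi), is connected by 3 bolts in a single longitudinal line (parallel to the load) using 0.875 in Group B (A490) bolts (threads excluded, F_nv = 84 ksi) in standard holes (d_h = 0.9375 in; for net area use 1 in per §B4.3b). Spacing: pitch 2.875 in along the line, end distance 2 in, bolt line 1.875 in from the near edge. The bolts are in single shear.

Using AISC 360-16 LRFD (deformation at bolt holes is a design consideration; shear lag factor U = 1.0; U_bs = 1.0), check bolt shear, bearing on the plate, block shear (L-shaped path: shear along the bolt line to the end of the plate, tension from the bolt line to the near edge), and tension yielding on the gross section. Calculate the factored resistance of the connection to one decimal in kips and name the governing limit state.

Bolt shear: A_b = π(0.875)²/4 = 0.60132 in². φR_n = 0.75 × 84 × 0.60132 × 3 × 1 = 113.6 kips.
Bearing (0.3125 in plate, F_u = 65 ksi): end bolts L_c = 2 − 0.9375/2 = 1.53125, R_n = min(1.2×1.53125×0.3125×65, 2.4×0.875×0.3125×65) = 37.324 kips/bolt; interior L_c = 2.875 − 0.9375 = 1.9375, R_n = 42.656 kips/bolt. φR_n = 0.75 × (1×37.324 + 2×42.656) = 92.0 kips.
Block shear: shear path 1×[2+2×2.875] = 1×7.75 in, A_gv = 2.4219, A_nv = 1×(7.75 − 2.5×1)×0.3125 = 1.6406 in²; tension to near edge: (1.875 − 0.5×1)×0.3125 = 0.42969 in². R_n = min(0.6×65×1.6406, 0.6×50×2.4219) + 1.0×65×0.42969 = min(63.983, 72.657) + 27.93 = 91.913 kips. φR_n = 0.75 × 91.913 = 68.9 kips.
Tension yield (gross): A_g = 6.375×0.3125 = 1.9922 in². φR_n = 0.90 × 50 × 1.9922 = 89.6 kips.
Governing: min(113.6, 92.0, 68.9, 89.6) = 68.9 kips → block shear.

68.9 kips (block shear governs)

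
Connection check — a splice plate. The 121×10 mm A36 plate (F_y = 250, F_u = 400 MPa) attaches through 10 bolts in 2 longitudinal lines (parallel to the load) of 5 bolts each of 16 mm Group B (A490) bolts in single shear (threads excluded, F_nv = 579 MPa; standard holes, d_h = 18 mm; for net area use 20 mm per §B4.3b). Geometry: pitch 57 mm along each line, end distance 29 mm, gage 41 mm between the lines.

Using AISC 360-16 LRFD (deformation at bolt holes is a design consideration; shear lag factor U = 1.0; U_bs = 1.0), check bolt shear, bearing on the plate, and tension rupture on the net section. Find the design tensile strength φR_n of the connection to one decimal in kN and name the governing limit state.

243.0 kN (net-section rupture governs)

Bolt shear: A_b = π(16)²/4 = 201.06 mm². φR_n = 0.75 × 579 × 201.06 × 10 × 1 = 873.1 kN.
Bearing (10 mm plate, F_u = 400 MPa): end bolts L_c = 29 − 18/2 = 20, R_n = min(1.2×20×10×400, 2.4×16×10×400) = 96 kN/bolt; interior L_c = 57 − 18 = 39, R_n = 153.6 kN/bolt. φR_n = 0.75 × (2×96 + 8×153.6) = 1065.6 kN.
Tension rupture (net): A_n = (121 − 2×20)×10 = 810 mm² (U = 1.0, A_e = A_n). φR_n = 0.75 × 400 × 810 = 243.0 kN.
Governing: min(873.1, 1065.6, 243.0) = 243.0 kN → net-section rupture.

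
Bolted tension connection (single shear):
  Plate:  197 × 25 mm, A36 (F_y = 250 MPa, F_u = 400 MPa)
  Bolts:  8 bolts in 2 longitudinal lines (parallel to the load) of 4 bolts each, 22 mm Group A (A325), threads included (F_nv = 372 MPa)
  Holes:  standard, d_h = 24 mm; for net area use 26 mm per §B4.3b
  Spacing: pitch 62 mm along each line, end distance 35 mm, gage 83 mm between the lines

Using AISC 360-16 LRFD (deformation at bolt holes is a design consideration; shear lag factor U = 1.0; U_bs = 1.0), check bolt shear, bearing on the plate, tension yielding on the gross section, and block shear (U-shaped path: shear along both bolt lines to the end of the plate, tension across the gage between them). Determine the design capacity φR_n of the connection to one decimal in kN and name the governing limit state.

Bolt shear: A_b = π(22)²/4 = 380.13 mm². φR_n = 0.75 × 372 × 380.13 × 8 × 1 = 848.5 kN.
Bearing (25 mm plate, F_u = 400 MPa): end bolts L_c = 35 − 24/2 = 23, R_n = min(1.2×23×25×400, 2.4×22×25×400) = 276 kN/bolt; interior L_c = 62 − 24 = 38, R_n = 456 kN/bolt. φR_n = 0.75 × (2×276 + 6×456) = 2466.0 kN.
Tension yield (gross): A_g = 197×25 = 4925 mm². φR_n = 0.90 × 250 × 4925 = 1108.1 kN.
Block shear: shear path 2×[35+3×62] = 2×221 mm, A_gv = 11050, A_nv = 2×(221 − 3.5×26)×25 = 6500 mm²; tension across gage: (83 − 1×26)×25 = 1425 mm². R_n = min(0.6×400×6500, 0.6×250×11050) + 1.0×400×1425 = min(1560, 1657.5) + 570 = 2130 kN. φR_n = 0.75 × 2130 = 1597.5 kN.
Governing: min(848.5, 2466.0, 1108.1, 1597.5) = 848.5 kN → bolt shear.

848.5 kN (bolt shear governs)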